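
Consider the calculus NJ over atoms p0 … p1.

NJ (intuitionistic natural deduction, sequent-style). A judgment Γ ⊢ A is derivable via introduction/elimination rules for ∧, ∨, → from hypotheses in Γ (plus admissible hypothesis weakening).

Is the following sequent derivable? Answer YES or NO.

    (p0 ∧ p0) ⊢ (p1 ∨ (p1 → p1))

Derivation (root first):
[Wk] (p0 ∧ p0) ⊢ (p1 ∨ (p1 → p1))
  [∨I₂]  ⊢ (p1 ∨ (p1 → p1))
    [→I]  ⊢ (p1 → p1)
      [Ax] p1 ⊢ p1

Result: YES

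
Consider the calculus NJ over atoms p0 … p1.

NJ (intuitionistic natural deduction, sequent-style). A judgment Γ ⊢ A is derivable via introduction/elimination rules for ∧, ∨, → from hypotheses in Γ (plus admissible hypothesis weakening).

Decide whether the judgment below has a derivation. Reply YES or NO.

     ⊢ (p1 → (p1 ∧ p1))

Derivation (root first):
[→I]  ⊢ (p1 → (p1 ∧ p1))
  [∧I] p1 ⊢ (p1 ∧ p1)
    [Ax] p1 ⊢ p1
    [Ax] p1 ⊢ p1

Result: YES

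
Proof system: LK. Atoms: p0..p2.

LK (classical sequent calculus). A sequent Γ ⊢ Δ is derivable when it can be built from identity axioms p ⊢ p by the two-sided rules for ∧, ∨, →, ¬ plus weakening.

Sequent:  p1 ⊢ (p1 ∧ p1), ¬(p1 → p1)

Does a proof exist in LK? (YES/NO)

Derivation (root first):
[¬R] p1 ⊢ (p1 ∧ p1), ¬(p1 → p1)
  [∧R] p1, (p1 → p1) ⊢ (p1 ∧ p1)
    [→L] p1, (p1 → p1) ⊢ p1
      [Ax] p1 ⊢ p1
      [Ax] p1 ⊢ p1
    [→L] p1, (p1 → p1) ⊢ p1
      [Ax] p1 ⊢ p1
      [Ax] p1 ⊢ p1

Result: YES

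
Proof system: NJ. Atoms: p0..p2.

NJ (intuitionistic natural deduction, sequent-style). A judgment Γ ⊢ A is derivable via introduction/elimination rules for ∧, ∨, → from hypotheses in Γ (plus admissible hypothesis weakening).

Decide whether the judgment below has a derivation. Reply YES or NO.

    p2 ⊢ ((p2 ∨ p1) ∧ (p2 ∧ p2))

Derivation (root first):
[∧I] p2 ⊢ ((p2 ∨ p1) ∧ (p2 ∧ p2))
  [∨I₁] p2 ⊢ (p2 ∨ p1)
    [Ax] p2 ⊢ p2
  [∧I] p2 ⊢ (p2 ∧ p2)
    [Ax] p2 ⊢ p2
    [Ax] p2 ⊢ p2

Result: YES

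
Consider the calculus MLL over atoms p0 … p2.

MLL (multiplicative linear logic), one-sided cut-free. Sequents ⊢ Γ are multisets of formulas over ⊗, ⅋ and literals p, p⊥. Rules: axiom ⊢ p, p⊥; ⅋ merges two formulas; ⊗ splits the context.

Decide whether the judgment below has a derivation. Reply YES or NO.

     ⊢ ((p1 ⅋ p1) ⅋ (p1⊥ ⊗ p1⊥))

Derivation (root first):
[⅋]  ⊢ ((p1 ⅋ p1) ⅋ (p1⊥ ⊗ p1⊥))
  [⅋]  ⊢ (p1⊥ ⊗ p1⊥), (p1 ⅋ p1)
    [⊗]  ⊢ p1, p1, (p1⊥ ⊗ p1⊥)
      [Ax]  ⊢ p1, p1⊥
      [Ax]  ⊢ p1, p1⊥

Result: YES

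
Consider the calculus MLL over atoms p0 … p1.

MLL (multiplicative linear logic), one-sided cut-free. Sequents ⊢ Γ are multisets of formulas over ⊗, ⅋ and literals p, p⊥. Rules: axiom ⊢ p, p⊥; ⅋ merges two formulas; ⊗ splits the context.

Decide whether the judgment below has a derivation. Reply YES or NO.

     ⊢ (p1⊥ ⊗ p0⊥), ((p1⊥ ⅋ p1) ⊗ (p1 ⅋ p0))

Derivation (root first):
[⊗]  ⊢ (p1⊥ ⊗ p0⊥), ((p1⊥ ⅋ p1) ⊗ (p1 ⅋ p0))
  [⅋]  ⊢ (p1⊥ ⅋ p1)
    [Ax]  ⊢ p1, p1⊥
  [⅋]  ⊢ (p1⊥ ⊗ p0⊥), (p1 ⅋ p0)
    [⊗]  ⊢ p1, p0, (p1⊥ ⊗ p0⊥)
      [Ax]  ⊢ p1, p1⊥
      [Ax]  ⊢ p0, p0⊥

Result: YES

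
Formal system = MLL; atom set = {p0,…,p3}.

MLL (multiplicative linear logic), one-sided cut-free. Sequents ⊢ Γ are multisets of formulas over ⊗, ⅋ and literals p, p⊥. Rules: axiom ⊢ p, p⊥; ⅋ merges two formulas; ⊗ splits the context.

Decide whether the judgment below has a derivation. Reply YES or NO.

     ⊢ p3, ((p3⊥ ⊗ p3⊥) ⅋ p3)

Derivation (root first):
[⅋]  ⊢ p3, ((p3⊥ ⊗ p3⊥) ⅋ p3)
  [⊗]  ⊢ p3, p3, (p3⊥ ⊗ p3⊥)
    [Ax]  ⊢ p3, p3⊥
    [Ax]  ⊢ p3, p3⊥

Result: YES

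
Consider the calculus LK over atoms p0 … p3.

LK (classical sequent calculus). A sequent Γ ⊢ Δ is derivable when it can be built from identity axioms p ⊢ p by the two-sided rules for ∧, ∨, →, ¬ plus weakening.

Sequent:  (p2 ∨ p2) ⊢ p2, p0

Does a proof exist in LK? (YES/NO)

Proof tree:
[∨L] (p2 ∨ p2) ⊢ p2, p0
  [WR] p2 ⊢ p2, p0
    [Ax] p2 ⊢ p2
  [WR] p2 ⊢ p2, p0
    [Ax] p2 ⊢ p2

Result: YES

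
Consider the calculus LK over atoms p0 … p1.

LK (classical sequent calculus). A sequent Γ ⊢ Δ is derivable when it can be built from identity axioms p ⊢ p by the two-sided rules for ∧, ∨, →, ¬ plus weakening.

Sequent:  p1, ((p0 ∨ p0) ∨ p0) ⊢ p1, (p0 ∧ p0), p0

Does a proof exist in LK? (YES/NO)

Derivation trace:
[∨L] p1, ((p0 ∨ p0) ∨ p0) ⊢ p1, (p0 ∧ p0), p0
  [∨L] p1, (p0 ∨ p0) ⊢ p1, (p0 ∧ p0), p0
    [∧R] p1, p0 ⊢ (p0 ∧ p0)
      [WL] p0, p1 ⊢ p0
        [Ax] p0 ⊢ p0
      [Ax] p0 ⊢ p0
    [WR] p0 ⊢ p0, p1
      [Ax] p0 ⊢ p0
  [Ax] p0 ⊢ p0

Result: YES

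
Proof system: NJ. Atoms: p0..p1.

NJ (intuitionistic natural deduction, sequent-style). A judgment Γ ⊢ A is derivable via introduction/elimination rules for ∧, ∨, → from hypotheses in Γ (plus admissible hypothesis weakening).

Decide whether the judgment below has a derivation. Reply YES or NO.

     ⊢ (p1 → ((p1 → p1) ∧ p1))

Proof tree:
[→I]  ⊢ (p1 → ((p1 → p1) ∧ p1))
  [∧I] p1 ⊢ ((p1 → p1) ∧ p1)
    [→I]  ⊢ (p1 → p1)
      [Ax] p1 ⊢ p1
    [Ax] p1 ⊢ p1

Result: YES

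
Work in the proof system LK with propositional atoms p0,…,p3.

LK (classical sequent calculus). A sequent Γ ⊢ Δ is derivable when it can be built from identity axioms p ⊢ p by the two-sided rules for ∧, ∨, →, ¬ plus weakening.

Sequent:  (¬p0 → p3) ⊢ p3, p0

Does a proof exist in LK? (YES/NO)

Proof tree:
[→L] (¬p0 → p3) ⊢ p3, p0
  [¬R]  ⊢ p0, ¬p0
    [Ax] p0 ⊢ p0
  [Ax] p3 ⊢ p3

Result: YES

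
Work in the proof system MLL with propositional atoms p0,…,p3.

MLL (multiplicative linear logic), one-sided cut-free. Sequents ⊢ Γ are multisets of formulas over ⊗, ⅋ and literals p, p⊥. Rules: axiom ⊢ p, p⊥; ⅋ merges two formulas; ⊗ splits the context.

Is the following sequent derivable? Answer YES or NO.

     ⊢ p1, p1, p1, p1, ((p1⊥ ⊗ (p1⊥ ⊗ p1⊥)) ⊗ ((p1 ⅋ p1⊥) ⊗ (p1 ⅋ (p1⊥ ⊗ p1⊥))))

Proof tree:
[⊗]  ⊢ p1, p1, p1, p1, ((p1⊥ ⊗ (p1⊥ ⊗ p1⊥)) ⊗ ((p1 ⅋ p1⊥) ⊗ (p1 ⅋ (p1⊥ ⊗ p1⊥))))
  [⊗]  ⊢ p1, p1, p1, (p1⊥ ⊗ (p1⊥ ⊗ p1⊥))
    [Ax]  ⊢ p1, p1⊥
    [⊗]  ⊢ p1, p1, (p1⊥ ⊗ p1⊥)
      [Ax]  ⊢ p1, p1⊥
      [Ax]  ⊢ p1, p1⊥
  [⊗]  ⊢ p1, ((p1 ⅋ p1⊥) ⊗ (p1 ⅋ (p1⊥ ⊗ p1⊥)))
    [⅋]  ⊢ (p1 ⅋ p1⊥)
      [Ax]  ⊢ p1, p1⊥
    [⅋]  ⊢ p1, (p1 ⅋ (p1⊥ ⊗ p1⊥))
      [⊗]  ⊢ p1, p1, (p1⊥ ⊗ p1⊥)
        [Ax]  ⊢ p1, p1⊥
        [Ax]  ⊢ p1, p1⊥

Result: YES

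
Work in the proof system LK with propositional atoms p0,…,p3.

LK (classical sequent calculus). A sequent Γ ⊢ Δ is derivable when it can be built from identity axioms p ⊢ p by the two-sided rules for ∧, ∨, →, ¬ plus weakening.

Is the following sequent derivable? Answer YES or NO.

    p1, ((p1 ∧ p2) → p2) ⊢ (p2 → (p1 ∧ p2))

Proof tree:
[→R] p1, ((p1 ∧ p2) → p2) ⊢ (p2 → (p1 ∧ p2))
  [→L] p1, p2, ((p1 ∧ p2) → p2) ⊢ (p1 ∧ p2)
    [∧R] p1, p2 ⊢ (p1 ∧ p2)
      [Ax] p1 ⊢ p1
      [Ax] p2 ⊢ p2
    [∧R] p1, p2 ⊢ (p1 ∧ p2)
      [Ax] p1 ⊢ p1
      [Ax] p2 ⊢ p2

Result: YES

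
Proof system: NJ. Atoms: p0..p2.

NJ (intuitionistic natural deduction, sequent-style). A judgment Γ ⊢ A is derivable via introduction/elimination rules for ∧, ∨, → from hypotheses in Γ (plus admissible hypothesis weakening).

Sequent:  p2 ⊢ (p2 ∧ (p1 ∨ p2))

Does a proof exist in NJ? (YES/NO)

Derivation trace:
[∧I] p2 ⊢ (p2 ∧ (p1 ∨ p2))
  [Ax] p2 ⊢ p2
  [∨I₂] p2 ⊢ (p1 ∨ p2)
    [Ax] p2 ⊢ p2

Result: YES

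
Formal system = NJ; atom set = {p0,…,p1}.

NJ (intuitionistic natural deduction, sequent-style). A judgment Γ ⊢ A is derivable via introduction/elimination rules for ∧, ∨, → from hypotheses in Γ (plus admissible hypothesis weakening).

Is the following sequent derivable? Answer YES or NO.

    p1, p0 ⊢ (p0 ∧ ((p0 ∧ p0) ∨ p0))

Proof tree:
[∧I] p1, p0 ⊢ (p0 ∧ ((p0 ∧ p0) ∨ p0))
  [Wk] p0, p1 ⊢ p0
    [Ax] p0 ⊢ p0
  [∨I₁] p0 ⊢ ((p0 ∧ p0) ∨ p0)
    [∧I] p0 ⊢ (p0 ∧ p0)
      [Ax] p0 ⊢ p0
      [Ax] p0 ⊢ p0

Result: YES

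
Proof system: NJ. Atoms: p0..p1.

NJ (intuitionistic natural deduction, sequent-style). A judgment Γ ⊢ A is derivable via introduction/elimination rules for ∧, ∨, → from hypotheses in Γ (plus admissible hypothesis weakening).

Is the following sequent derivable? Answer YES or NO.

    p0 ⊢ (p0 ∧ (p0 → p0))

Derivation (root first):
[∧I] p0 ⊢ (p0 ∧ (p0 → p0))
  [Ax] p0 ⊢ p0
  [→I]  ⊢ (p0 → p0)
    [Ax] p0 ⊢ p0

Result: YES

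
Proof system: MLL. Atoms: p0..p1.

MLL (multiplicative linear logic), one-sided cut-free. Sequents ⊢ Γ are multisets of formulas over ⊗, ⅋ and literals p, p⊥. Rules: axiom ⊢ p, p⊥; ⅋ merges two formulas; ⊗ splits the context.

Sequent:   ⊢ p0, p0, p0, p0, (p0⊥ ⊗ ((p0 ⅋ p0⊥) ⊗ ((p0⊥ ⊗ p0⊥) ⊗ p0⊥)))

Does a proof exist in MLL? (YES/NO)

Proof tree:
[⊗]  ⊢ p0, p0, p0, p0, (p0⊥ ⊗ ((p0 ⅋ p0⊥) ⊗ ((p0⊥ ⊗ p0⊥) ⊗ p0⊥)))
  [Ax]  ⊢ p0, p0⊥
  [⊗]  ⊢ p0, p0, p0, ((p0 ⅋ p0⊥) ⊗ ((p0⊥ ⊗ p0⊥) ⊗ p0⊥))
    [⅋]  ⊢ (p0 ⅋ p0⊥)
      [Ax]  ⊢ p0, p0⊥
    [⊗]  ⊢ p0, p0, p0, ((p0⊥ ⊗ p0⊥) ⊗ p0⊥)
      [⊗]  ⊢ p0, p0, (p0⊥ ⊗ p0⊥)
        [Ax]  ⊢ p0, p0⊥
        [Ax]  ⊢ p0, p0⊥
      [Ax]  ⊢ p0, p0⊥

Result: YES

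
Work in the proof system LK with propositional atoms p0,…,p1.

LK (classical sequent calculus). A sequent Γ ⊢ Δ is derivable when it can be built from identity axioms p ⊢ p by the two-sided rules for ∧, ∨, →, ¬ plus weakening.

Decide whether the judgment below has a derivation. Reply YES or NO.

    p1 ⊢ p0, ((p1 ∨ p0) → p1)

Derivation (root first):
[→R] p1 ⊢ p0, ((p1 ∨ p0) → p1)
  [WL] (p1 ∨ p0), p1 ⊢ p1, p0
    [∨L] (p1 ∨ p0) ⊢ p1, p0
      [Ax] p1 ⊢ p1
      [Ax] p0 ⊢ p0

Result: YES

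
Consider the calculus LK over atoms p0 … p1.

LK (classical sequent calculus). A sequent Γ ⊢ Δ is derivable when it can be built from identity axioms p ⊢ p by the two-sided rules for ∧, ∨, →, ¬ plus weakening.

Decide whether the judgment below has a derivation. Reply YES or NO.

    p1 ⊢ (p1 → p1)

Proof tree:
[WL] p1 ⊢ (p1 → p1)
  [→R]  ⊢ (p1 → p1)
    [Ax] p1 ⊢ p1

Result: YES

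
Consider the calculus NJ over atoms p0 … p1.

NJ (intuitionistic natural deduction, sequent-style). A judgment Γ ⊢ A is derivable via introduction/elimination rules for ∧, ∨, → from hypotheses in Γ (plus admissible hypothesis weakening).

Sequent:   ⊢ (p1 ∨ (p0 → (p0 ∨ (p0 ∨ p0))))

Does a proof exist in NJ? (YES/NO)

Derivation (root first):
[∨I₂]  ⊢ (p1 ∨ (p0 → (p0 ∨ (p0 ∨ p0))))
  [→I]  ⊢ (p0 → (p0 ∨ (p0 ∨ p0)))
    [∨I₂] p0 ⊢ (p0 ∨ (p0 ∨ p0))
      [∨I₁] p0 ⊢ (p0 ∨ p0)
        [Ax] p0 ⊢ p0

Result: YES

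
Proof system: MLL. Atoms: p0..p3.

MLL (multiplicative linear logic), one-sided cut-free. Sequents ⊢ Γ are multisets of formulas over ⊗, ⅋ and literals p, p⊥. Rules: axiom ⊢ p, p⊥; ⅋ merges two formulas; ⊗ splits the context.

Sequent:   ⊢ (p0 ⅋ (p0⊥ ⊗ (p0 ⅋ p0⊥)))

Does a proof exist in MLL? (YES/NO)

Proof tree:
[⅋]  ⊢ (p0 ⅋ (p0⊥ ⊗ (p0 ⅋ p0⊥)))
  [⊗]  ⊢ p0, (p0⊥ ⊗ (p0 ⅋ p0⊥))
    [Ax]  ⊢ p0, p0⊥
    [⅋]  ⊢ (p0 ⅋ p0⊥)
      [Ax]  ⊢ p0, p0⊥

Result: YES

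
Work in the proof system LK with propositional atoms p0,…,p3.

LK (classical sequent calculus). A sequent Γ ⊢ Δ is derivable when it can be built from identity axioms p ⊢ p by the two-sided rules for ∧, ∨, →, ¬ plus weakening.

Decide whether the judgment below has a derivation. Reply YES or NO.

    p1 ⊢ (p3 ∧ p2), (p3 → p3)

Proof tree:
[WL] p1 ⊢ (p3 ∧ p2), (p3 → p3)
  [→R]  ⊢ (p3 ∧ p2), (p3 → p3)
    [∧R] p3 ⊢ p3, (p3 ∧ p2)
      [Ax] p3 ⊢ p3
      [WR] p3 ⊢ p3, p2
        [Ax] p3 ⊢ p3

Result: YES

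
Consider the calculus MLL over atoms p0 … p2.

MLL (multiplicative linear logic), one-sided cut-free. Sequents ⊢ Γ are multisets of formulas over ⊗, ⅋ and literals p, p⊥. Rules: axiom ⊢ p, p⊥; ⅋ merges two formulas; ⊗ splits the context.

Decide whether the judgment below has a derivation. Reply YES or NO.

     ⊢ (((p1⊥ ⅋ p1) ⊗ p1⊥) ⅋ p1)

Proof tree:
[⅋]  ⊢ (((p1⊥ ⅋ p1) ⊗ p1⊥) ⅋ p1)
  [⊗]  ⊢ p1, ((p1⊥ ⅋ p1) ⊗ p1⊥)
    [⅋]  ⊢ (p1⊥ ⅋ p1)
      [Ax]  ⊢ p1, p1⊥
    [Ax]  ⊢ p1, p1⊥

Result: YES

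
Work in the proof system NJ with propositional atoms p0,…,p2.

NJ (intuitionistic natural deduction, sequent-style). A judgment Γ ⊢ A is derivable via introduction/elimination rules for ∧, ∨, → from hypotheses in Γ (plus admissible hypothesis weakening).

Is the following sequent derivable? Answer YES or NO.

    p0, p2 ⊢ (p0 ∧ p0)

Proof tree:
[Wk] p0, p2 ⊢ (p0 ∧ p0)
  [∧I] p0 ⊢ (p0 ∧ p0)
    [Ax] p0 ⊢ p0
    [Ax] p0 ⊢ p0

Result: YES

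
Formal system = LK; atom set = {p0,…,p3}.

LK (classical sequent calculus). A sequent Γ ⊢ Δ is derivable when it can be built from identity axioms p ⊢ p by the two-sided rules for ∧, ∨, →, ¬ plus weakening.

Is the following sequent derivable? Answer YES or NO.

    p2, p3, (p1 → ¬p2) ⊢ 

Truth-table refutation:
  v=0000: Γ:[p2=F, p3=F, (p1 → ¬p2)=T] Δ:[] refutes=False
  v=0001: Γ:[p2=F, p3=T, (p1 → ¬p2)=T] Δ:[] refutes=False
  v=0010: Γ:[p2=T, p3=F, (p1 → ¬p2)=T] Δ:[] refutes=False
  v=0011: Γ:[p2=T, p3=T, (p1 → ¬p2)=T] Δ:[] refutes=True  ← countermodel

Result: NO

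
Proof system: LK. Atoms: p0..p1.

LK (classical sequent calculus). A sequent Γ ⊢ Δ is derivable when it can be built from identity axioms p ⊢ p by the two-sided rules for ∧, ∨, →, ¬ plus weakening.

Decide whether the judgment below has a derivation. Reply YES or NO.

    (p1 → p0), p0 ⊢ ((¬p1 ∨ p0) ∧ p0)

Proof tree:
[∧R] (p1 → p0), p0 ⊢ ((¬p1 ∨ p0) ∧ p0)
  [∨R] (p1 → p0) ⊢ (¬p1 ∨ p0)
    [¬R] (p1 → p0) ⊢ p0, ¬p1
      [→L] p1, (p1 → p0) ⊢ p0
        [Ax] p1 ⊢ p1
        [Ax] p0 ⊢ p0
  [Ax] p0 ⊢ p0

Result: YES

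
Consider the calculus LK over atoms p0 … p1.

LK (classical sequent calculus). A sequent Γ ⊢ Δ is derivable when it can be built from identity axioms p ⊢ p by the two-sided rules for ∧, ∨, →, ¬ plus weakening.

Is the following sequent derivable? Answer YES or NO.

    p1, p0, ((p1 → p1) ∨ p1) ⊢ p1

Derivation (root first):
[∨L] p1, p0, ((p1 → p1) ∨ p1) ⊢ p1
  [→L] p1, p0, (p1 → p1) ⊢ p1
    [WL] p1, p0 ⊢ p1
      [Ax] p1 ⊢ p1
    [Ax] p1 ⊢ p1
  [Ax] p1 ⊢ p1

Result: YES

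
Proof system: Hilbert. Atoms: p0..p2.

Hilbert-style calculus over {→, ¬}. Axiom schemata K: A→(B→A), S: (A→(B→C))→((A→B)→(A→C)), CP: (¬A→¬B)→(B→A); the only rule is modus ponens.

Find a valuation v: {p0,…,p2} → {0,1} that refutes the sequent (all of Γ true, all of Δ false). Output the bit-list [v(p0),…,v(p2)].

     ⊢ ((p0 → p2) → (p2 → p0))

Search for a countermodel by truth-table:
  v=000: Γ:[] Δ:[((p0 → p2) → (p2 → p0))=T] refutes=False
  v=001: Γ:[] Δ:[((p0 → p2) → (p2 → p0))=F] refutes=True  ← countermodel

Result: [0, 0, 1]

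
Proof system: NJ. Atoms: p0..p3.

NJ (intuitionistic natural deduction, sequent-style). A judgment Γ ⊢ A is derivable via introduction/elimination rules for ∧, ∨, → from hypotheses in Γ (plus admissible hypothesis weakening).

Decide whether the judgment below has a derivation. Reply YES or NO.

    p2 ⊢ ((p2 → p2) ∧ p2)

Derivation trace:
[∧I] p2 ⊢ ((p2 → p2) ∧ p2)
  [→I]  ⊢ (p2 → p2)
    [Ax] p2 ⊢ p2
  [Ax] p2 ⊢ p2

Result: YES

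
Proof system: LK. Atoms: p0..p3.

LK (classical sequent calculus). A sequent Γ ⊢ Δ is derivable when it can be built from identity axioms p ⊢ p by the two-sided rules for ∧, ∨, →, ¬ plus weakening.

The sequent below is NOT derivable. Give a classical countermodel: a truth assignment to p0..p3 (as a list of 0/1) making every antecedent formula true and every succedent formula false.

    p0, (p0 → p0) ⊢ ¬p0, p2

Truth-table refutation:
  v=0000: Γ:[p0=F, (p0 → p0)=T] Δ:[¬p0=T, p2=F] refutes=False
  v=0001: Γ:[p0=F, (p0 → p0)=T] Δ:[¬p0=T, p2=F] refutes=False
  v=0010: Γ:[p0=F, (p0 → p0)=T] Δ:[¬p0=T, p2=T] refutes=False
  v=0011: Γ:[p0=F, (p0 → p0)=T] Δ:[¬p0=T, p2=T] refutes=False
  v=0100: Γ:[p0=F, (p0 → p0)=T] Δ:[¬p0=T, p2=F] refutes=False
  v=0101: Γ:[p0=F, (p0 → p0)=T] Δ:[¬p0=T, p2=F] refutes=False
  v=0110: Γ:[p0=F, (p0 → p0)=T] Δ:[¬p0=T, p2=T] refutes=False
  v=0111: Γ:[p0=F, (p0 → p0)=T] Δ:[¬p0=T, p2=T] refutes=False
  v=1000: Γ:[p0=T, (p0 → p0)=T] Δ:[¬p0=F, p2=F] refutes=True  ← countermodel

Result: [1, 0, 0, 0]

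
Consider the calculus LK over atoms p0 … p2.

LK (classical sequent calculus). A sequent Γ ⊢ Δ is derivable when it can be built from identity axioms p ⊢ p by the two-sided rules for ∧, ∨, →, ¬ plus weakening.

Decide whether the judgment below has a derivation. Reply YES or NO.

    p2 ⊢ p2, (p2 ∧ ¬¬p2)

Derivation trace:
[∧R] p2 ⊢ p2, (p2 ∧ ¬¬p2)
  [Ax] p2 ⊢ p2
  [¬R] p2 ⊢ p2, ¬¬p2
    [¬L] p2, ¬p2 ⊢ p2
      [WR] p2 ⊢ p2, p2
        [Ax] p2 ⊢ p2

Result: YES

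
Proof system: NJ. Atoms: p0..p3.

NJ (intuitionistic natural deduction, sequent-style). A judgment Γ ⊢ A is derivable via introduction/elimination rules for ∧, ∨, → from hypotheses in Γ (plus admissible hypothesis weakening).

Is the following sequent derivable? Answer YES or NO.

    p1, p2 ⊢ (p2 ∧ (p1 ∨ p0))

Derivation trace:
[∧I] p1, p2 ⊢ (p2 ∧ (p1 ∨ p0))
  [Wk] p2, p2 ⊢ p2
    [Ax] p2 ⊢ p2
  [∨I₁] p1 ⊢ (p1 ∨ p0)
    [Ax] p1 ⊢ p1

Result: YES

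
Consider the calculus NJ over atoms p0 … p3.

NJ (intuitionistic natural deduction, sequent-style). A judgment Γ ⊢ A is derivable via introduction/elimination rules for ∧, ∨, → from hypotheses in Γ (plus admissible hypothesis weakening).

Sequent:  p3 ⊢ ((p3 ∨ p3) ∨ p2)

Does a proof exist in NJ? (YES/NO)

Derivation (root first):
[∨I₁] p3 ⊢ ((p3 ∨ p3) ∨ p2)
  [∨I₂] p3 ⊢ (p3 ∨ p3)
    [Ax] p3 ⊢ p3

Result: YES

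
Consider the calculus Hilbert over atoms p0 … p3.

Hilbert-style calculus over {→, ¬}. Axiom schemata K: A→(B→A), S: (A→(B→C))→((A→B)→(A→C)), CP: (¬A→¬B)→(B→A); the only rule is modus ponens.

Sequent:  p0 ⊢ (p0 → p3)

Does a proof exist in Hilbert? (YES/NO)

Enumerate valuations to refute Γ ⊢ Δ:
  v=0000: Γ:[p0=F] Δ:[(p0 → p3)=T] refutes=False
  v=0001: Γ:[p0=F] Δ:[(p0 → p3)=T] refutes=False
  v=0010: Γ:[p0=F] Δ:[(p0 → p3)=T] refutes=False
  v=0011: Γ:[p0=F] Δ:[(p0 → p3)=T] refutes=False
  v=0100: Γ:[p0=F] Δ:[(p0 → p3)=T] refutes=False
  v=0101: Γ:[p0=F] Δ:[(p0 → p3)=T] refutes=False
  v=0110: Γ:[p0=F] Δ:[(p0 → p3)=T] refutes=False
  v=0111: Γ:[p0=F] Δ:[(p0 → p3)=T] refutes=False
  v=1000: Γ:[p0=T] Δ:[(p0 → p3)=F] refutes=True  ← countermodel

Result: NO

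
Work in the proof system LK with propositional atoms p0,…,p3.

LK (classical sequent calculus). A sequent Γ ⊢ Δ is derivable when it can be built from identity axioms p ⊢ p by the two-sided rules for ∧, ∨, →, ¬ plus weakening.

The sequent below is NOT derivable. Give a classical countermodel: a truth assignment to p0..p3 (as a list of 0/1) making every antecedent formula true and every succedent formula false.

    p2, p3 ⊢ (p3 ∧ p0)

Truth-table refutation:
  v=0000: Γ:[p2=F, p3=F] Δ:[(p3 ∧ p0)=F] refutes=False
  v=0001: Γ:[p2=F, p3=T] Δ:[(p3 ∧ p0)=F] refutes=False
  v=0010: Γ:[p2=T, p3=F] Δ:[(p3 ∧ p0)=F] refutes=False
  v=0011: Γ:[p2=T, p3=T] Δ:[(p3 ∧ p0)=F] refutes=True  ← countermodel

Result: [0, 0, 1, 1]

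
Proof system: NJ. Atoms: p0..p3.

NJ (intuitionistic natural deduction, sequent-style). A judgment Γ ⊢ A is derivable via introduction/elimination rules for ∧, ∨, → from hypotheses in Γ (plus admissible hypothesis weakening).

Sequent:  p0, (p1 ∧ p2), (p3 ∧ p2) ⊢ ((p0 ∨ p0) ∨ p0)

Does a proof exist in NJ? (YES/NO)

Derivation (root first):
[∨I₁] p0, (p1 ∧ p2), (p3 ∧ p2) ⊢ ((p0 ∨ p0) ∨ p0)
  [Wk] p0, (p1 ∧ p2), (p3 ∧ p2) ⊢ (p0 ∨ p0)
    [∨I₁] p0, (p1 ∧ p2) ⊢ (p0 ∨ p0)
      [Wk] p0, (p1 ∧ p2) ⊢ p0
        [Ax] p0 ⊢ p0

Result: YES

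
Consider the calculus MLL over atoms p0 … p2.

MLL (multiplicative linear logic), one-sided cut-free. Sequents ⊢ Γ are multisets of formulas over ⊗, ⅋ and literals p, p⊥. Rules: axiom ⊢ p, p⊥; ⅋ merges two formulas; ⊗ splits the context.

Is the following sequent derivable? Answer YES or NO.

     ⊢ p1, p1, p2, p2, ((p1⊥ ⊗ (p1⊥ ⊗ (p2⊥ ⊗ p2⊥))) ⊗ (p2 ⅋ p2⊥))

Derivation (root first):
[⊗]  ⊢ p1, p1, p2, p2, ((p1⊥ ⊗ (p1⊥ ⊗ (p2⊥ ⊗ p2⊥))) ⊗ (p2 ⅋ p2⊥))
  [⊗]  ⊢ p1, p1, p2, p2, (p1⊥ ⊗ (p1⊥ ⊗ (p2⊥ ⊗ p2⊥)))
    [Ax]  ⊢ p1, p1⊥
    [⊗]  ⊢ p1, p2, p2, (p1⊥ ⊗ (p2⊥ ⊗ p2⊥))
      [Ax]  ⊢ p1, p1⊥
      [⊗]  ⊢ p2, p2, (p2⊥ ⊗ p2⊥)
        [Ax]  ⊢ p2, p2⊥
        [Ax]  ⊢ p2, p2⊥
  [⅋]  ⊢ (p2 ⅋ p2⊥)
    [Ax]  ⊢ p2, p2⊥

Result: YES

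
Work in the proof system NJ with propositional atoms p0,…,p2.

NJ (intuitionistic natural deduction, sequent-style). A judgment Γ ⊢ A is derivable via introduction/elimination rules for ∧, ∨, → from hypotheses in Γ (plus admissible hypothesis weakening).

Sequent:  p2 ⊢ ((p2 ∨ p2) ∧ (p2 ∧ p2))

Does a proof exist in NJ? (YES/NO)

Derivation (root first):
[∧I] p2 ⊢ ((p2 ∨ p2) ∧ (p2 ∧ p2))
  [∨I₂] p2 ⊢ (p2 ∨ p2)
    [Ax] p2 ⊢ p2
  [∧I] p2 ⊢ (p2 ∧ p2)
    [Ax] p2 ⊢ p2
    [Ax] p2 ⊢ p2

Result: YES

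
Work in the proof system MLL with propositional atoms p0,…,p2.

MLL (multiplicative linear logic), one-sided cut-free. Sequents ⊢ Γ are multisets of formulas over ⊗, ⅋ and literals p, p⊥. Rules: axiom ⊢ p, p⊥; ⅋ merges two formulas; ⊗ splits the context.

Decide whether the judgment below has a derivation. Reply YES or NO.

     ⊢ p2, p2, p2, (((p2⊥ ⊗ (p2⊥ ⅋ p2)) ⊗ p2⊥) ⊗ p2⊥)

Proof tree:
[⊗]  ⊢ p2, p2, p2, (((p2⊥ ⊗ (p2⊥ ⅋ p2)) ⊗ p2⊥) ⊗ p2⊥)
  [⊗]  ⊢ p2, p2, ((p2⊥ ⊗ (p2⊥ ⅋ p2)) ⊗ p2⊥)
    [⊗]  ⊢ p2, (p2⊥ ⊗ (p2⊥ ⅋ p2))
      [Ax]  ⊢ p2, p2⊥
      [⅋]  ⊢ (p2⊥ ⅋ p2)
        [Ax]  ⊢ p2, p2⊥
    [Ax]  ⊢ p2, p2⊥
  [Ax]  ⊢ p2, p2⊥

Result: YES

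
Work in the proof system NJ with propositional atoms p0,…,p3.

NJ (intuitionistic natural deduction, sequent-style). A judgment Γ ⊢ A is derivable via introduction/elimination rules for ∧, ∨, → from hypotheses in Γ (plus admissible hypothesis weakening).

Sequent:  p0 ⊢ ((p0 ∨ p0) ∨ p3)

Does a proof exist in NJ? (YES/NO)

Proof tree:
[∨I₁] p0 ⊢ ((p0 ∨ p0) ∨ p3)
  [∨I₁] p0 ⊢ (p0 ∨ p0)
    [Ax] p0 ⊢ p0

Result: YES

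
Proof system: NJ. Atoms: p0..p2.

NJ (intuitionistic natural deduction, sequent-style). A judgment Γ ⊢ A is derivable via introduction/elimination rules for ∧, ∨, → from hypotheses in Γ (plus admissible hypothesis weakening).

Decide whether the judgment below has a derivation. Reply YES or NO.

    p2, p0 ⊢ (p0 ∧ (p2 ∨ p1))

Proof tree:
[∧I] p2, p0 ⊢ (p0 ∧ (p2 ∨ p1))
  [Ax] p0 ⊢ p0
  [∨I₁] p2 ⊢ (p2 ∨ p1)
    [Ax] p2 ⊢ p2

Result: YES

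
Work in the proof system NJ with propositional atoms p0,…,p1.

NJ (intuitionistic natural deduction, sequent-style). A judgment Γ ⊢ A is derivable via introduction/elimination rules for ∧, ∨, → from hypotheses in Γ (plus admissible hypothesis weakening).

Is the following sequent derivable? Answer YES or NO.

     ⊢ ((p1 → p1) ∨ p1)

Derivation (root first):
[∨I₁]  ⊢ ((p1 → p1) ∨ p1)
  [→I]  ⊢ (p1 → p1)
    [Ax] p1 ⊢ p1

Result: YES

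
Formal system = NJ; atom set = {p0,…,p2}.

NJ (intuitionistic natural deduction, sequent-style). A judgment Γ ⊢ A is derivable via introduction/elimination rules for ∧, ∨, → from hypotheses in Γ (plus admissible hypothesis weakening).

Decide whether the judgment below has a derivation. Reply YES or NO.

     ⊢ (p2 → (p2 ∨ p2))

Proof tree:
[→I]  ⊢ (p2 → (p2 ∨ p2))
  [∨I₂] p2 ⊢ (p2 ∨ p2)
    [Ax] p2 ⊢ p2

Result: YES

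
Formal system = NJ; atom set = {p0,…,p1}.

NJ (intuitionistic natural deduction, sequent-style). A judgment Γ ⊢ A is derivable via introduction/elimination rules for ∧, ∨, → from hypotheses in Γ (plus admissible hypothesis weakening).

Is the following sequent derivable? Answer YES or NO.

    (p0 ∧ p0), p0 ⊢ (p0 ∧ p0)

Derivation (root first):
[∧I] (p0 ∧ p0), p0 ⊢ (p0 ∧ p0)
  [Ax] p0 ⊢ p0
  [Wk] p0, (p0 ∧ p0) ⊢ p0
    [Ax] p0 ⊢ p0

Result: YES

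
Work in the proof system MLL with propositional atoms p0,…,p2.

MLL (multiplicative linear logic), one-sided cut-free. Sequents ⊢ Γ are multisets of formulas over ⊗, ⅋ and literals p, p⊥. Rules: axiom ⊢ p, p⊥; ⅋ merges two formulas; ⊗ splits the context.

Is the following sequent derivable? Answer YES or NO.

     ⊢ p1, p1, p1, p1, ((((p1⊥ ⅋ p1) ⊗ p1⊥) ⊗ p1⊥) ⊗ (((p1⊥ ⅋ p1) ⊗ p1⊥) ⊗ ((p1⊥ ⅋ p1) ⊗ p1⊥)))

Derivation (root first):
[⊗]  ⊢ p1, p1, p1, p1, ((((p1⊥ ⅋ p1) ⊗ p1⊥) ⊗ p1⊥) ⊗ (((p1⊥ ⅋ p1) ⊗ p1⊥) ⊗ ((p1⊥ ⅋ p1) ⊗ p1⊥)))
  [⊗]  ⊢ p1, p1, (((p1⊥ ⅋ p1) ⊗ p1⊥) ⊗ p1⊥)
    [⊗]  ⊢ p1, ((p1⊥ ⅋ p1) ⊗ p1⊥)
      [⅋]  ⊢ (p1⊥ ⅋ p1)
        [Ax]  ⊢ p1, p1⊥
      [Ax]  ⊢ p1, p1⊥
    [Ax]  ⊢ p1, p1⊥
  [⊗]  ⊢ p1, p1, (((p1⊥ ⅋ p1) ⊗ p1⊥) ⊗ ((p1⊥ ⅋ p1) ⊗ p1⊥))
    [⊗]  ⊢ p1, ((p1⊥ ⅋ p1) ⊗ p1⊥)
      [⅋]  ⊢ (p1⊥ ⅋ p1)
        [Ax]  ⊢ p1, p1⊥
      [Ax]  ⊢ p1, p1⊥
    [⊗]  ⊢ p1, ((p1⊥ ⅋ p1) ⊗ p1⊥)
      [⅋]  ⊢ (p1⊥ ⅋ p1)
        [Ax]  ⊢ p1, p1⊥
      [Ax]  ⊢ p1, p1⊥

Result: YES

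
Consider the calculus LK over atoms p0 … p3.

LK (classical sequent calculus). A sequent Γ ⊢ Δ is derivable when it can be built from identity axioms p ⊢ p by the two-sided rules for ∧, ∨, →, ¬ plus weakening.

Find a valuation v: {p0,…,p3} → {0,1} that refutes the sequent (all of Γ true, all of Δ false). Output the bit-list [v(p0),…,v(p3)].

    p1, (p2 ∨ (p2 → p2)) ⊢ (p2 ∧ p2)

Search for a countermodel by truth-table:
  v=0000: Γ:[p1=F, (p2 ∨ (p2 → p2))=T] Δ:[(p2 ∧ p2)=F] refutes=False
  v=0001: Γ:[p1=F, (p2 ∨ (p2 → p2))=T] Δ:[(p2 ∧ p2)=F] refutes=False
  v=0010: Γ:[p1=F, (p2 ∨ (p2 → p2))=T] Δ:[(p2 ∧ p2)=T] refutes=False
  v=0011: Γ:[p1=F, (p2 ∨ (p2 → p2))=T] Δ:[(p2 ∧ p2)=T] refutes=False
  v=0100: Γ:[p1=T, (p2 ∨ (p2 → p2))=T] Δ:[(p2 ∧ p2)=F] refutes=True  ← countermodel

Result: [0, 1, 0, 0]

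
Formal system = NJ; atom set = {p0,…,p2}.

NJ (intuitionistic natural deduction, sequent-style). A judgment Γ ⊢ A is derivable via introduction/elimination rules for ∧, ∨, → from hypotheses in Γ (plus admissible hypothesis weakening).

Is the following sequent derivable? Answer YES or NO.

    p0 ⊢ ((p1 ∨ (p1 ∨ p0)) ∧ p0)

Proof tree:
[∧I] p0 ⊢ ((p1 ∨ (p1 ∨ p0)) ∧ p0)
  [∨I₂] p0 ⊢ (p1 ∨ (p1 ∨ p0))
    [∨I₂] p0 ⊢ (p1 ∨ p0)
      [Ax] p0 ⊢ p0
  [Ax] p0 ⊢ p0

Result: YES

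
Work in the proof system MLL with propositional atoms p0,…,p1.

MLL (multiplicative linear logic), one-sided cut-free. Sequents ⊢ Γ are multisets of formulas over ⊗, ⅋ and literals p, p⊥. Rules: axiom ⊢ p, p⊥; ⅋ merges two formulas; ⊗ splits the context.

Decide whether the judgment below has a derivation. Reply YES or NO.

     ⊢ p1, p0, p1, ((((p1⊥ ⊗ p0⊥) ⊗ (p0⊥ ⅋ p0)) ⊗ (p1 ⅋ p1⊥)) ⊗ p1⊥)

Proof tree:
[⊗]  ⊢ p1, p0, p1, ((((p1⊥ ⊗ p0⊥) ⊗ (p0⊥ ⅋ p0)) ⊗ (p1 ⅋ p1⊥)) ⊗ p1⊥)
  [⊗]  ⊢ p1, p0, (((p1⊥ ⊗ p0⊥) ⊗ (p0⊥ ⅋ p0)) ⊗ (p1 ⅋ p1⊥))
    [⊗]  ⊢ p1, p0, ((p1⊥ ⊗ p0⊥) ⊗ (p0⊥ ⅋ p0))
      [⊗]  ⊢ p1, p0, (p1⊥ ⊗ p0⊥)
        [Ax]  ⊢ p1, p1⊥
        [Ax]  ⊢ p0, p0⊥
      [⅋]  ⊢ (p0⊥ ⅋ p0)
        [Ax]  ⊢ p0, p0⊥
    [⅋]  ⊢ (p1 ⅋ p1⊥)
      [Ax]  ⊢ p1, p1⊥
  [Ax]  ⊢ p1, p1⊥

Result: YES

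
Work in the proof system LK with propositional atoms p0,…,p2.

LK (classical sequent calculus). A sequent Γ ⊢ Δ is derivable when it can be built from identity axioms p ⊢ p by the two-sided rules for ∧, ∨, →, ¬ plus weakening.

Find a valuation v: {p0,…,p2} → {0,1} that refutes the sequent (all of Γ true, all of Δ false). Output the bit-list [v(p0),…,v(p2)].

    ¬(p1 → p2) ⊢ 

Search for a countermodel by truth-table:
  v=000: Γ:[¬(p1 → p2)=F] Δ:[] refutes=False
  v=001: Γ:[¬(p1 → p2)=F] Δ:[] refutes=False
  v=010: Γ:[¬(p1 → p2)=T] Δ:[] refutes=True  ← countermodel

Result: [0, 1, 0]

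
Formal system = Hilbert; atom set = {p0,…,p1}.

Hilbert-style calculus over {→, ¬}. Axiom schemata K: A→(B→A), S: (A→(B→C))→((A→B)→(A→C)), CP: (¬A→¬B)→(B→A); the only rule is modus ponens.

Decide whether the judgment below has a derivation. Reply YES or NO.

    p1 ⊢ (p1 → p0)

Truth-table refutation:
  v=00: Γ:[p1=F] Δ:[(p1 → p0)=T] refutes=False
  v=01: Γ:[p1=T] Δ:[(p1 → p0)=F] refutes=True  ← countermodel

Result: NO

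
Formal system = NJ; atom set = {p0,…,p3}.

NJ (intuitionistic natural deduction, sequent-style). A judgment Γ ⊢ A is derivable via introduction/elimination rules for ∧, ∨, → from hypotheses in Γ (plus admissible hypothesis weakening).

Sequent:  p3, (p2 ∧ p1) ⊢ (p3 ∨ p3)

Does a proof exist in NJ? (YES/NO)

Proof tree:
[∨I₁] p3, (p2 ∧ p1) ⊢ (p3 ∨ p3)
  [Wk] p3, (p2 ∧ p1) ⊢ p3
    [Ax] p3 ⊢ p3

Result: YES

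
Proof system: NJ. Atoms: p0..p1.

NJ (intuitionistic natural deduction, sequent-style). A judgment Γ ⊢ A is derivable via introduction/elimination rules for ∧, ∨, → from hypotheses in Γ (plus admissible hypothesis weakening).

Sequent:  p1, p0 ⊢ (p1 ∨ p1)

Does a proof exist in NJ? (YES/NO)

Proof tree:
[∨I₂] p1, p0 ⊢ (p1 ∨ p1)
  [Wk] p1, p0 ⊢ p1
    [Ax] p1 ⊢ p1

Result: YES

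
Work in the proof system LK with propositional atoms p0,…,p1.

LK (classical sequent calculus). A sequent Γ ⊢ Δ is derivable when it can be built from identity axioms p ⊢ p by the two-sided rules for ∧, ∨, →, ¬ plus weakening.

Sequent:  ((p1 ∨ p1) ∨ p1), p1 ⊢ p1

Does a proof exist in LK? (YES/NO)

Derivation trace:
[WL] ((p1 ∨ p1) ∨ p1), p1 ⊢ p1
  [∨L] ((p1 ∨ p1) ∨ p1) ⊢ p1
    [∨L] (p1 ∨ p1) ⊢ p1
      [Ax] p1 ⊢ p1
      [Ax] p1 ⊢ p1
    [Ax] p1 ⊢ p1

Result: YES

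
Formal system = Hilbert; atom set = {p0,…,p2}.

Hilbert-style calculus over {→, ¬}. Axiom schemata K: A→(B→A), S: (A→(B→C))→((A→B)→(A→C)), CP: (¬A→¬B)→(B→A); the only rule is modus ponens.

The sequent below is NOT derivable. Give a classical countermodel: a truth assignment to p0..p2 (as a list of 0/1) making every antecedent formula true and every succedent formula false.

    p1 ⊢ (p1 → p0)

Search for a countermodel by truth-table:
  v=000: Γ:[p1=F] Δ:[(p1 → p0)=T] refutes=False
  v=001: Γ:[p1=F] Δ:[(p1 → p0)=T] refutes=False
  v=010: Γ:[p1=T] Δ:[(p1 → p0)=F] refutes=True  ← countermodel

Result: [0, 1, 0]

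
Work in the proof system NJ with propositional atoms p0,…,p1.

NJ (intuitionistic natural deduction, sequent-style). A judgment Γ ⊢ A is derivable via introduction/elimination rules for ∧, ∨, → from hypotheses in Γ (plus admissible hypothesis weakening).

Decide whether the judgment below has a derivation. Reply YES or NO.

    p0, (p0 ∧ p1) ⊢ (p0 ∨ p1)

Derivation (root first):
[∨I₁] p0, (p0 ∧ p1) ⊢ (p0 ∨ p1)
  [Wk] p0, (p0 ∧ p1) ⊢ p0
    [Ax] p0 ⊢ p0

Result: YES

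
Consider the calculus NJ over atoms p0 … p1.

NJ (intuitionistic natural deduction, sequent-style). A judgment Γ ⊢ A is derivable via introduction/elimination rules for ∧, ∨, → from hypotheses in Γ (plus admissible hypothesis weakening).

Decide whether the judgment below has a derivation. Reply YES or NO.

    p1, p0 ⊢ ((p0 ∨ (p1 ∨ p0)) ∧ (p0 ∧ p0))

Proof tree:
[∧I] p1, p0 ⊢ ((p0 ∨ (p1 ∨ p0)) ∧ (p0 ∧ p0))
  [∨I₂] p1 ⊢ (p0 ∨ (p1 ∨ p0))
    [∨I₁] p1 ⊢ (p1 ∨ p0)
      [Ax] p1 ⊢ p1
  [∧I] p0 ⊢ (p0 ∧ p0)
    [Ax] p0 ⊢ p0
    [Ax] p0 ⊢ p0

Result: YES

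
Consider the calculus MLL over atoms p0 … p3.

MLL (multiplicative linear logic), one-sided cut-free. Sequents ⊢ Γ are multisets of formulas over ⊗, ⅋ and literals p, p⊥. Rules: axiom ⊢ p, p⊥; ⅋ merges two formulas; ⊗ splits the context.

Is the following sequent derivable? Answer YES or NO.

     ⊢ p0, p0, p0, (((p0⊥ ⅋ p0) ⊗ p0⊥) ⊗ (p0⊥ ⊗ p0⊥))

Proof tree:
[⊗]  ⊢ p0, p0, p0, (((p0⊥ ⅋ p0) ⊗ p0⊥) ⊗ (p0⊥ ⊗ p0⊥))
  [⊗]  ⊢ p0, ((p0⊥ ⅋ p0) ⊗ p0⊥)
    [⅋]  ⊢ (p0⊥ ⅋ p0)
      [Ax]  ⊢ p0, p0⊥
    [Ax]  ⊢ p0, p0⊥
  [⊗]  ⊢ p0, p0, (p0⊥ ⊗ p0⊥)
    [Ax]  ⊢ p0, p0⊥
    [Ax]  ⊢ p0, p0⊥

Result: YES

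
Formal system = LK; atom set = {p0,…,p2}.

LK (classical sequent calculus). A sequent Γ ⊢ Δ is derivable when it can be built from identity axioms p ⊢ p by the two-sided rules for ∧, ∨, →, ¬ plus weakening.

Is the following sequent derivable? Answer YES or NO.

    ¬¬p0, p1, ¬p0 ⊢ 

Derivation (root first):
[¬L] ¬¬p0, p1, ¬p0 ⊢ 
  [WL] ¬¬p0, p1 ⊢ p0
    [¬L] ¬¬p0 ⊢ p0
      [¬R]  ⊢ p0, ¬p0
        [Ax] p0 ⊢ p0

Result: YES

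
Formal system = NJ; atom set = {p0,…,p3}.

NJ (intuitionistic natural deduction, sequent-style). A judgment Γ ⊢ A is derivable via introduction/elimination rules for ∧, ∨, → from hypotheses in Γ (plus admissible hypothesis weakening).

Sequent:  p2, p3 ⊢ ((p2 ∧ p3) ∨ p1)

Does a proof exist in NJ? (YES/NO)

Derivation (root first):
[∨I₁] p2, p3 ⊢ ((p2 ∧ p3) ∨ p1)
  [∧I] p2, p3 ⊢ (p2 ∧ p3)
    [Ax] p2 ⊢ p2
    [Ax] p3 ⊢ p3

Result: YES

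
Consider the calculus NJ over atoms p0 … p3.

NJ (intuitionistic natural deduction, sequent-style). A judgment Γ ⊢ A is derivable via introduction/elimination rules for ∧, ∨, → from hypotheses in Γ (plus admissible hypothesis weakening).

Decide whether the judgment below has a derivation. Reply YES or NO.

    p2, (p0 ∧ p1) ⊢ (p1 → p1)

Proof tree:
[Wk] p2, (p0 ∧ p1) ⊢ (p1 → p1)
  [→I] p2 ⊢ (p1 → p1)
    [Wk] p1, p2 ⊢ p1
      [Ax] p1 ⊢ p1

Result: YES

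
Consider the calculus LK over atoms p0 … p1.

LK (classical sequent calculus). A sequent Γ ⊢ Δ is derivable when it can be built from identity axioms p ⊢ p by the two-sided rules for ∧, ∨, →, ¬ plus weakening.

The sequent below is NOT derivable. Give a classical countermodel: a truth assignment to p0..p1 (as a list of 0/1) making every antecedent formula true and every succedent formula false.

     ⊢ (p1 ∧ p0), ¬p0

Truth-table refutation:
  v=00: Γ:[] Δ:[(p1 ∧ p0)=F, ¬p0=T] refutes=False
  v=01: Γ:[] Δ:[(p1 ∧ p0)=F, ¬p0=T] refutes=False
  v=10: Γ:[] Δ:[(p1 ∧ p0)=F, ¬p0=F] refutes=True  ← countermodel

Result: [1, 0]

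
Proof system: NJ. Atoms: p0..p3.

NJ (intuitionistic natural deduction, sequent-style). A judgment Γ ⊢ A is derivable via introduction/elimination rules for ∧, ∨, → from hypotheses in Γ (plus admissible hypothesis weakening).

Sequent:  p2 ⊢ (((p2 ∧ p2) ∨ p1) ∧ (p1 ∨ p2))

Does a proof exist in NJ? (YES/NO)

Proof tree:
[∧I] p2 ⊢ (((p2 ∧ p2) ∨ p1) ∧ (p1 ∨ p2))
  [∨I₁] p2 ⊢ ((p2 ∧ p2) ∨ p1)
    [∧I] p2 ⊢ (p2 ∧ p2)
      [Ax] p2 ⊢ p2
      [Ax] p2 ⊢ p2
  [∨I₂] p2 ⊢ (p1 ∨ p2)
    [Ax] p2 ⊢ p2

Result: YES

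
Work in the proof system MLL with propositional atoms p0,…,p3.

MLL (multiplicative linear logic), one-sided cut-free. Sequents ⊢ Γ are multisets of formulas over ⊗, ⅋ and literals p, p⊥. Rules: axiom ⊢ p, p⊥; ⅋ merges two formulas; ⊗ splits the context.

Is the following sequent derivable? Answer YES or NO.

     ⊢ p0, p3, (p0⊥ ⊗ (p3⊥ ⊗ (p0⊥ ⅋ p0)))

Derivation (root first):
[⊗]  ⊢ p0, p3, (p0⊥ ⊗ (p3⊥ ⊗ (p0⊥ ⅋ p0)))
  [Ax]  ⊢ p0, p0⊥
  [⊗]  ⊢ p3, (p3⊥ ⊗ (p0⊥ ⅋ p0))
    [Ax]  ⊢ p3, p3⊥
    [⅋]  ⊢ (p0⊥ ⅋ p0)
      [Ax]  ⊢ p0, p0⊥

Result: YES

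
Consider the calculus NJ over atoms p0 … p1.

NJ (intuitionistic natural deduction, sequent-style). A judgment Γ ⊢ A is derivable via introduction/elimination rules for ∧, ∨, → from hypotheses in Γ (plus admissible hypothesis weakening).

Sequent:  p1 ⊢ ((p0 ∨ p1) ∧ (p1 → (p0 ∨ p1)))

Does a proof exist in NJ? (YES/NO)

Derivation (root first):
[∧I] p1 ⊢ ((p0 ∨ p1) ∧ (p1 → (p0 ∨ p1)))
  [∨I₂] p1 ⊢ (p0 ∨ p1)
    [Ax] p1 ⊢ p1
  [→I]  ⊢ (p1 → (p0 ∨ p1))
    [∨I₂] p1 ⊢ (p0 ∨ p1)
      [Ax] p1 ⊢ p1

Result: YES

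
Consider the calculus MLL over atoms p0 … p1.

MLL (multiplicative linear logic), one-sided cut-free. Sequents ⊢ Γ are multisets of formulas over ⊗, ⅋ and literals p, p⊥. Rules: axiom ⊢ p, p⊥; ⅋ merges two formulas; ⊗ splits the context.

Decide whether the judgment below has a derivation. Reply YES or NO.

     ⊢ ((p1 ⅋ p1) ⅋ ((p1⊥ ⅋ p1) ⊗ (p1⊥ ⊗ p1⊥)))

Derivation trace:
[⅋]  ⊢ ((p1 ⅋ p1) ⅋ ((p1⊥ ⅋ p1) ⊗ (p1⊥ ⊗ p1⊥)))
  [⅋]  ⊢ ((p1⊥ ⅋ p1) ⊗ (p1⊥ ⊗ p1⊥)), (p1 ⅋ p1)
    [⊗]  ⊢ p1, p1, ((p1⊥ ⅋ p1) ⊗ (p1⊥ ⊗ p1⊥))
      [⅋]  ⊢ (p1⊥ ⅋ p1)
        [Ax]  ⊢ p1, p1⊥
      [⊗]  ⊢ p1, p1, (p1⊥ ⊗ p1⊥)
        [Ax]  ⊢ p1, p1⊥
        [Ax]  ⊢ p1, p1⊥

Result: YES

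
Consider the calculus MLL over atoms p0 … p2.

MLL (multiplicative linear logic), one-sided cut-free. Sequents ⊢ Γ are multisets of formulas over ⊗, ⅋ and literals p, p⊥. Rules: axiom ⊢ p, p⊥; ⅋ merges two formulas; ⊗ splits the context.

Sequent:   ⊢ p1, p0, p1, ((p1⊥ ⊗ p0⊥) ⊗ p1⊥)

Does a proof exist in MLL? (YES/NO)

Derivation trace:
[⊗]  ⊢ p1, p0, p1, ((p1⊥ ⊗ p0⊥) ⊗ p1⊥)
  [⊗]  ⊢ p1, p0, (p1⊥ ⊗ p0⊥)
    [Ax]  ⊢ p1, p1⊥
    [Ax]  ⊢ p0, p0⊥
  [Ax]  ⊢ p1, p1⊥

Result: YES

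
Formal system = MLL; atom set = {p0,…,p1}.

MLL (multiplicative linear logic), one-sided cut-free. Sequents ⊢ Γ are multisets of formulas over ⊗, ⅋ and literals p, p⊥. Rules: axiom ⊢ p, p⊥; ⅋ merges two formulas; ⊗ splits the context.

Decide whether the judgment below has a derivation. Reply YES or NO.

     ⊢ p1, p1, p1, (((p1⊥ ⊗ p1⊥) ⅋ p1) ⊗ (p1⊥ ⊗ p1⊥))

Proof tree:
[⊗]  ⊢ p1, p1, p1, (((p1⊥ ⊗ p1⊥) ⅋ p1) ⊗ (p1⊥ ⊗ p1⊥))
  [⅋]  ⊢ p1, ((p1⊥ ⊗ p1⊥) ⅋ p1)
    [⊗]  ⊢ p1, p1, (p1⊥ ⊗ p1⊥)
      [Ax]  ⊢ p1, p1⊥
      [Ax]  ⊢ p1, p1⊥
  [⊗]  ⊢ p1, p1, (p1⊥ ⊗ p1⊥)
    [Ax]  ⊢ p1, p1⊥
    [Ax]  ⊢ p1, p1⊥

Result: YES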